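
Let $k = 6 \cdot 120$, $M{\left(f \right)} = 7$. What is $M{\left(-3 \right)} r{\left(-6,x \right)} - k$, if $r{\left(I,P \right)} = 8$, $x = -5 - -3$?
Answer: $-664$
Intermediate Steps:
$x = -2$ ($x = -5 + 3 = -2$)
$k = 720$
$M{\left(-3 \right)} r{\left(-6,x \right)} - k = 7 \cdot 8 - 720 = 56 - 720 = -664$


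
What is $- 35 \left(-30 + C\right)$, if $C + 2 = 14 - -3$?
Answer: $525$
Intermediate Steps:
$C = 15$ ($C = -2 + \left(14 - -3\right) = -2 + \left(14 + 3\right) = -2 + 17 = 15$)
$- 35 \left(-30 + C\right) = - 35 \left(-30 + 15\right) = \left(-35\right) \left(-15\right) = 525$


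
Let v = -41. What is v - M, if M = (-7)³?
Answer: 302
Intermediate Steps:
M = -343
v - M = -41 - 1*(-343) = -41 + 343 = 302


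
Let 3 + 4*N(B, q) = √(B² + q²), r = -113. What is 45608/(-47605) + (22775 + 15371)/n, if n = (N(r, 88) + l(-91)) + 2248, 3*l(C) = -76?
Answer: 68575748370833/4229293371245 - 171657*√20513/88841369 ≈ 15.938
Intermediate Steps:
l(C) = -76/3 (l(C) = (⅓)*(-76) = -76/3)
N(B, q) = -¾ + √(B² + q²)/4
n = 26663/12 + √20513/4 (n = ((-¾ + √((-113)² + 88²)/4) - 76/3) + 2248 = ((-¾ + √(12769 + 7744)/4) - 76/3) + 2248 = ((-¾ + √20513/4) - 76/3) + 2248 = (-313/12 + √20513/4) + 2248 = 26663/12 + √20513/4 ≈ 2257.7)
45608/(-47605) + (22775 + 15371)/n = 45608/(-47605) + (22775 + 15371)/(26663/12 + √20513/4) = 45608*(-1/47605) + 38146/(26663/12 + √20513/4) = -45608/47605 + 38146/(26663/12 + √20513/4)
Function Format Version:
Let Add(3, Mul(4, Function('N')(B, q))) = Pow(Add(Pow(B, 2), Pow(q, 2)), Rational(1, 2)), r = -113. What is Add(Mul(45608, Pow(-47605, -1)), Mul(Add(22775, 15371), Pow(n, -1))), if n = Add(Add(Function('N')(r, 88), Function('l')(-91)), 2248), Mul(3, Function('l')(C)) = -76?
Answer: Add(Rational(68575748370833, 4229293371245), Mul(Rational(-171657, 88841369), Pow(20513, Rational(1, 2)))) ≈ 15.938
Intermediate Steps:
Function('l')(C) = Rational(-76, 3) (Function('l')(C) = Mul(Rational(1, 3), -76) = Rational(-76, 3))
Function('N')(B, q) = Add(Rational(-3, 4), Mul(Rational(1, 4), Pow(Add(Pow(B, 2), Pow(q, 2)), Rational(1, 2))))
n = Add(Rational(26663, 12), Mul(Rational(1, 4), Pow(20513, Rational(1, 2)))) (n = Add(Add(Add(Rational(-3, 4), Mul(Rational(1, 4), Pow(Add(Pow(-113, 2), Pow(88, 2)), Rational(1, 2)))), Rational(-76, 3)), 2248) = Add(Add(Add(Rational(-3, 4), Mul(Rational(1, 4), Pow(Add(12769, 7744), Rational(1, 2)))), Rational(-76, 3)), 2248) = Add(Add(Add(Rational(-3, 4), Mul(Rational(1, 4), Pow(20513, Rational(1, 2)))), Rational(-76, 3)), 2248) = Add(Add(Rational(-313, 12), Mul(Rational(1, 4), Pow(20513, Rational(1, 2)))), 2248) = Add(Rational(26663, 12), Mul(Rational(1, 4), Pow(20513, Rational(1, 2)))) ≈ 2257.7)
Add(Mul(45608, Pow(-47605, -1)), Mul(Add(22775, 15371), Pow(n, -1))) = Add(Mul(45608, Pow(-47605, -1)), Mul(Add(22775, 15371), Pow(Add(Rational(26663, 12), Mul(Rational(1, 4), Pow(20513, Rational(1, 2)))), -1))) = Add(Mul(45608, Rational(-1, 47605)), Mul(38146, Pow(Add(Rational(26663, 12), Mul(Rational(1, 4), Pow(20513, Rational(1, 2)))), -1))) = Add(Rational(-45608, 47605), Mul(38146, Pow(Add(Rational(26663, 12), Mul(Rational(1, 4), Pow(20513, Rational(1, 2)))), -1)))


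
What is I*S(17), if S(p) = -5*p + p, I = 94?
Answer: -6392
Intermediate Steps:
S(p) = -4*p
I*S(17) = 94*(-4*17) = 94*(-68) = -6392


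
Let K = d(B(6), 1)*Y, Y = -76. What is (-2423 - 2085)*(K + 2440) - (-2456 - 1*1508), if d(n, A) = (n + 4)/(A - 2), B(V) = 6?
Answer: -14421636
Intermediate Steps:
d(n, A) = (4 + n)/(-2 + A)
K = 760 (K = ((4 + 6)/(-2 + 1))*(-76) = (10/(-1))*(-76) = -1*10*(-76) = -10*(-76) = 760)
(-2423 - 2085)*(K + 2440) - (-2456 - 1*1508) = (-2423 - 2085)*(760 + 2440) - (-2456 - 1*1508) = -4508*3200 - (-2456 - 1508) = -14425600 - 1*(-3964) = -14425600 + 3964 = -14421636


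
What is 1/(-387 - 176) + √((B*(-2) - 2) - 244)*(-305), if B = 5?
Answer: -1/563 - 4880*I ≈ -0.0017762 - 4880.0*I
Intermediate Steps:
1/(-387 - 176) + √((B*(-2) - 2) - 244)*(-305) = 1/(-387 - 176) + √((5*(-2) - 2) - 244)*(-305) = 1/(-563) + √((-10 - 2) - 244)*(-305) = -1/563 + √(-12 - 244)*(-305) = -1/563 + √(-256)*(-305) = -1/563 + (16*I)*(-305) = -1/563 - 4880*I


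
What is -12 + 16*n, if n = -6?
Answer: -108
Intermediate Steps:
-12 + 16*n = -12 + 16*(-6) = -12 - 96 = -108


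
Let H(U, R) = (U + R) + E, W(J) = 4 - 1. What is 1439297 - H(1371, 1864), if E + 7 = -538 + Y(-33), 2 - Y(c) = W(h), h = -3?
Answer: 1436608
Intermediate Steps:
W(J) = 3
Y(c) = -1 (Y(c) = 2 - 1*3 = 2 - 3 = -1)
E = -546 (E = -7 + (-538 - 1) = -7 - 539 = -546)
H(U, R) = -546 + R + U (H(U, R) = (U + R) - 546 = (R + U) - 546 = -546 + R + U)
1439297 - H(1371, 1864) = 1439297 - (-546 + 1864 + 1371) = 1439297 - 1*2689 = 1439297 - 2689 = 1436608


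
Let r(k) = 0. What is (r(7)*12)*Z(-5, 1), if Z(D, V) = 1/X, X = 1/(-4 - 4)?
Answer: 0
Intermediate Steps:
X = -⅛ (X = 1/(-8) = -⅛ ≈ -0.12500)
Z(D, V) = -8 (Z(D, V) = 1/(-⅛) = -8)
(r(7)*12)*Z(-5, 1) = (0*12)*(-8) = 0*(-8) = 0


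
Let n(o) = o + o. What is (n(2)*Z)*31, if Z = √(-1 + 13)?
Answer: 248*√3 ≈ 429.55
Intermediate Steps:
n(o) = 2*o
Z = 2*√3 (Z = √12 = 2*√3 ≈ 3.4641)
(n(2)*Z)*31 = ((2*2)*(2*√3))*31 = (4*(2*√3))*31 = (8*√3)*31 = 248*√3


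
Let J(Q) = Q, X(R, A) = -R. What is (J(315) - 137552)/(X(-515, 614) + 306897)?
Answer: -137237/307412 ≈ -0.44643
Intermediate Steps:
(J(315) - 137552)/(X(-515, 614) + 306897) = (315 - 137552)/(-1*(-515) + 306897) = -137237/(515 + 306897) = -137237/307412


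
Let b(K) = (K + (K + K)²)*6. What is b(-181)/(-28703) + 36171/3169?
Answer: -1450012869/90959807 ≈ -15.941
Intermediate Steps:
b(K) = 6*K + 24*K² (b(K) = (K + (2*K)²)*6 = (K + 4*K²)*6 = 6*K + 24*K²)
b(-181)/(-28703) + 36171/3169 = (6*(-181)*(1 + 4*(-181)))/(-28703) + 36171/3169 = (6*(-181)*(1 - 724))*(-1/28703) + 36171*(1/3169) = (6*(-181)*(-723))*(-1/28703) + 36171/3169 = 785178*(-1/28703) + 36171/3169 = -785178/28703 + 36171/3169 = -1450012869/90959807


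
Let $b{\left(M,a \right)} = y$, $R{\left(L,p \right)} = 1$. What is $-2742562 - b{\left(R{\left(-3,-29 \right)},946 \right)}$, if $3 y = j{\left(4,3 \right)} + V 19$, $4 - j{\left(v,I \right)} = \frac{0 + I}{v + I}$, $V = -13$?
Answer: $- \frac{19197366}{7} \approx -2.7425 \cdot 10^{6}$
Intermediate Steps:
$j{\left(v,I \right)} = 4 - \frac{I}{I + v}$ ($j{\left(v,I \right)} = 4 - \frac{0 + I}{v + I} = 4 - \frac{I}{I + v}$)
$y = - \frac{568}{7}$ ($y = \frac{\frac{3 \cdot 3 + 4 \cdot 4}{3 + 4} - 247}{3} = \frac{\frac{9 + 16}{7} - 247}{3} = \frac{\frac{1}{7} \cdot 25 - 247}{3} = \frac{\frac{25}{7} - 247}{3} = \frac{1}{3} \left(- \frac{1704}{7}\right) = - \frac{568}{7} \approx -81.143$)
$b{\left(M,a \right)} = - \frac{568}{7}$
$-2742562 - b{\left(R{\left(-3,-29 \right)},946 \right)} = -2742562 - - \frac{568}{7} = -2742562 + \frac{568}{7} = - \frac{19197366}{7}$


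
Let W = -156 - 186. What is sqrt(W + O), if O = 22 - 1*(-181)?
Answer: I*sqrt(139) ≈ 11.79*I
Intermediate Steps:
O = 203 (O = 22 + 181 = 203)
W = -342
sqrt(W + O) = sqrt(-342 + 203) = sqrt(-139) = I*sqrt(139)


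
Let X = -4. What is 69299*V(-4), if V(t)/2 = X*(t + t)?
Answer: 4435136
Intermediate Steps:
V(t) = -16*t (V(t) = 2*(-4*(t + t)) = 2*(-8*t) = -16*t)
69299*V(-4) = 69299*(-16*(-4)) = 69299*64 = 4435136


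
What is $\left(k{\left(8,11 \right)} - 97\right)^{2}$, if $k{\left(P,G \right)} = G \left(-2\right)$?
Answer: $14161$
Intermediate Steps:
$k{\left(P,G \right)} = - 2 G$
$\left(k{\left(8,11 \right)} - 97\right)^{2} = \left(\left(-2\right) 11 - 97\right)^{2} = \left(-22 - 97\right)^{2} = \left(-119\right)^{2} = 14161$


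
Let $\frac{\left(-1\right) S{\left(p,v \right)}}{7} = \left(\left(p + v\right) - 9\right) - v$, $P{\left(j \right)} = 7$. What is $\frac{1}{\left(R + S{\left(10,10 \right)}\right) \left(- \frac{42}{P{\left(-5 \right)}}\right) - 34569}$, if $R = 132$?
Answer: $- \frac{1}{35319} \approx -2.8313 \cdot 10^{-5}$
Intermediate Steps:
$S{\left(p,v \right)} = 63 - 7 p$ ($S{\left(p,v \right)} = - 7 \left(\left(\left(p + v\right) - 9\right) - v\right) = - 7 \left(\left(-9 + p + v\right) - v\right) = - 7 \left(-9 + p\right) = 63 - 7 p$)
$\frac{1}{\left(R + S{\left(10,10 \right)}\right) \left(- \frac{42}{P{\left(-5 \right)}}\right) - 34569} = \frac{1}{\left(132 + \left(63 - 70\right)\right) \left(- \frac{42}{7}\right) - 34569} = \frac{1}{\left(132 + \left(63 - 70\right)\right) \left(\left(-42\right) \frac{1}{7}\right) - 34569} = \frac{1}{\left(132 - 7\right) \left(-6\right) - 34569} = \frac{1}{125 \left(-6\right) - 34569} = \frac{1}{-750 - 34569} = \frac{1}{-35319} = - \frac{1}{35319}$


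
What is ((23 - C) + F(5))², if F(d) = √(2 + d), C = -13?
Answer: (36 + √7)² ≈ 1493.5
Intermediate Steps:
((23 - C) + F(5))² = ((23 - 1*(-13)) + √(2 + 5))² = ((23 + 13) + √7)² = (36 + √7)²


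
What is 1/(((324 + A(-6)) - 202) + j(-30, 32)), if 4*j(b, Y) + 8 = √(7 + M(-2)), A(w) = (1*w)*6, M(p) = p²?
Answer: 1344/112885 - 4*√11/112885 ≈ 0.011788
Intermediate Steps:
A(w) = 6*w (A(w) = w*6 = 6*w)
j(b, Y) = -2 + √11/4 (j(b, Y) = -2 + √(7 + (-2)²)/4 = -2 + √(7 + 4)/4 = -2 + √11/4)
1/(((324 + A(-6)) - 202) + j(-30, 32)) = 1/(((324 + 6*(-6)) - 202) + (-2 + √11/4)) = 1/(((324 - 36) - 202) + (-2 + √11/4)) = 1/((288 - 202) + (-2 + √11/4)) = 1/(86 + (-2 + √11/4)) = 1/(84 + √11/4)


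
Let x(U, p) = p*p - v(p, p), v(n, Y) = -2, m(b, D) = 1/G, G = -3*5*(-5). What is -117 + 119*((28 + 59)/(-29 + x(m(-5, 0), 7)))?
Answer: 7779/22 ≈ 353.59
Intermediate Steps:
G = 75 (G = -15*(-5) = 75)
m(b, D) = 1/75
x(U, p) = 2 + p² (x(U, p) = p*p - 1*(-2) = p² + 2 = 2 + p²)
-117 + 119*((28 + 59)/(-29 + x(m(-5, 0), 7))) = -117 + 119*((28 + 59)/(-29 + (2 + 7²))) = -117 + 119*(87/(-29 + (2 + 49))) = -117 + 119*(87/(-29 + 51)) = -117 + 119*(87/22) = -117 + 10353/22 = 7779/22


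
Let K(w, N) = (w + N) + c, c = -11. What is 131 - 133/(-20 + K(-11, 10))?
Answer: 4325/32 ≈ 135.16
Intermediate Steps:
K(w, N) = -11 + N + w (K(w, N) = (w + N) - 11 = (N + w) - 11 = -11 + N + w)
131 - 133/(-20 + K(-11, 10)) = 131 - 133/(-20 + (-11 + 10 - 11)) = 131 - 133/(-20 - 12) = 131 - 133/(-32) = 131 - 1/32*(-133) = 131 + 133/32 = 4325/32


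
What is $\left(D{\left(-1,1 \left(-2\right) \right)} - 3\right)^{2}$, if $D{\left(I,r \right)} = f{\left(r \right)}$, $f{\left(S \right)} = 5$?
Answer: $4$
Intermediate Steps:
$D{\left(I,r \right)} = 5$
$\left(D{\left(-1,1 \left(-2\right) \right)} - 3\right)^{2} = \left(5 - 3\right)^{2} = 2^{2} = 4$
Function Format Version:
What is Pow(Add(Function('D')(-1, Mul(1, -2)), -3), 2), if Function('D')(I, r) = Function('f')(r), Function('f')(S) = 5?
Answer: 4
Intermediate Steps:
Function('D')(I, r) = 5
Pow(Add(Function('D')(-1, Mul(1, -2)), -3), 2) = Pow(Add(5, -3), 2) = Pow(2, 2) = 4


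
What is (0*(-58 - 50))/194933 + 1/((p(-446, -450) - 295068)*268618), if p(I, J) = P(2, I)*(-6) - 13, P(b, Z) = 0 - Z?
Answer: -1/79982889826 ≈ -1.2503e-11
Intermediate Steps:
P(b, Z) = -Z
p(I, J) = -13 + 6*I (p(I, J) = -I*(-6) - 13 = 6*I - 13 = -13 + 6*I)
(0*(-58 - 50))/194933 + 1/((p(-446, -450) - 295068)*268618) = (0*(-58 - 50))/194933 + 1/(((-13 + 6*(-446)) - 295068)*268618) = (0*(-108))*(1/194933) + (1/268618)/((-13 - 2676) - 295068) = 0*(1/194933) + (1/268618)/(-2689 - 295068) = 0 + (1/268618)/(-297757) = 0 - 1/297757*1/268618 = 0 - 1/79982889826 = -1/79982889826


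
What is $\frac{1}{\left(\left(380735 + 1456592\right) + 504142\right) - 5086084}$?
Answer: $- \frac{1}{2744615} \approx -3.6435 \cdot 10^{-7}$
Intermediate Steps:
$\frac{1}{\left(\left(380735 + 1456592\right) + 504142\right) - 5086084} = \frac{1}{\left(1837327 + 504142\right) - 5086084} = \frac{1}{2341469 - 5086084} = \frac{1}{-2744615} = - \frac{1}{2744615}$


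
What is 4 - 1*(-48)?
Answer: 52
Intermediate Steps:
4 - 1*(-48) = 4 + 48 = 52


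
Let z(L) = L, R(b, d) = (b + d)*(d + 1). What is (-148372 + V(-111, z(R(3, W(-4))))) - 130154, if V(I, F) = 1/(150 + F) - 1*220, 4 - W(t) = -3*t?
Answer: -51568009/185 ≈ -2.7875e+5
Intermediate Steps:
W(t) = 4 + 3*t (W(t) = 4 - (-3)*t = 4 + 3*t)
R(b, d) = (1 + d)*(b + d) (R(b, d) = (b + d)*(1 + d) = (1 + d)*(b + d))
V(I, F) = -220 + 1/(150 + F) (V(I, F) = 1/(150 + F) - 220 = -220 + 1/(150 + F))
(-148372 + V(-111, z(R(3, W(-4))))) - 130154 = (-148372 + (-32999 - 220*(3 + (4 + 3*(-4)) + (4 + 3*(-4))² + 3*(4 + 3*(-4))))/(150 + (3 + (4 + 3*(-4)) + (4 + 3*(-4))² + 3*(4 + 3*(-4))))) - 130154 = (-148372 + (-32999 - 220*(3 + (4 - 12) + (4 - 12)² + 3*(4 - 12)))/(150 + (3 + (4 - 12) + (4 - 12)² + 3*(4 - 12)))) - 130154 = (-148372 + (-32999 - 220*(3 - 8 + (-8)² + 3*(-8)))/(150 + (3 - 8 + (-8)² + 3*(-8)))) - 130154 = (-148372 + (-32999 - 220*(3 - 8 + 64 - 24))/(150 + (3 - 8 + 64 - 24))) - 130154 = (-148372 + (-32999 - 220*35)/(150 + 35)) - 130154 = (-148372 + (-32999 - 7700)/185) - 130154 = (-148372 + (1/185)*(-40699)) - 130154 = (-148372 - 40699/185) - 130154 = -27489519/185 - 130154 = -51568009/185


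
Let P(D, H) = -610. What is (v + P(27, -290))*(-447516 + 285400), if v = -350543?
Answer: 56927519748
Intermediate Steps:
(v + P(27, -290))*(-447516 + 285400) = (-350543 - 610)*(-447516 + 285400) = -351153*(-162116) = 56927519748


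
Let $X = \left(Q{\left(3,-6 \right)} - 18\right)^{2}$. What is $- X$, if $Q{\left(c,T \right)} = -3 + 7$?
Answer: $-196$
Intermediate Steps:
$Q{\left(c,T \right)} = 4$
$X = 196$ ($X = \left(4 - 18\right)^{2} = \left(-14\right)^{2} = 196$)
$- X = \left(-1\right) 196 = -196$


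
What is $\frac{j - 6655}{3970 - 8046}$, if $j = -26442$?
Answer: $\frac{33097}{4076} \approx 8.12$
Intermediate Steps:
$\frac{j - 6655}{3970 - 8046} = \frac{-26442 - 6655}{3970 - 8046} = - \frac{33097}{-4076} = \left(-33097\right) \left(- \frac{1}{4076}\right) = \frac{33097}{4076}$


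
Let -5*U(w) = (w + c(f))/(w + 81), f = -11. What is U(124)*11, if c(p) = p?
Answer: -1243/1025 ≈ -1.2127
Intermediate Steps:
U(w) = -(-11 + w)/(5*(81 + w)) (U(w) = -(w - 11)/(5*(w + 81)) = -(-11 + w)/(5*(81 + w)))
U(124)*11 = ((11 - 1*124)/(5*(81 + 124)))*11 = ((1/5)*(11 - 124)/205)*11 = ((1/5)*(1/205)*(-113))*11 = -113/1025*11 = -1243/1025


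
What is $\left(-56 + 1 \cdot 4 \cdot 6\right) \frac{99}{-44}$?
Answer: $72$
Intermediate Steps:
$\left(-56 + 1 \cdot 4 \cdot 6\right) \frac{99}{-44} = \left(-56 + 4 \cdot 6\right) 99 \left(- \frac{1}{44}\right) = \left(-56 + 24\right) \left(- \frac{9}{4}\right) = \left(-32\right) \left(- \frac{9}{4}\right) = 72$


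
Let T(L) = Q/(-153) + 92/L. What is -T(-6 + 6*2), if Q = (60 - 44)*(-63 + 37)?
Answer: -2762/153 ≈ -18.052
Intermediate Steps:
Q = -416 (Q = 16*(-26) = -416)
T(L) = 416/153 + 92/L (T(L) = -416/(-153) + 92/L = -416*(-1/153) + 92/L = 416/153 + 92/L)
-T(-6 + 6*2) = -(416/153 + 92/(-6 + 6*2)) = -(416/153 + 92/(-6 + 12)) = -(416/153 + 92/6) = -(416/153 + 92*(⅙)) = -(416/153 + 46/3) = -1*2762/153 = -2762/153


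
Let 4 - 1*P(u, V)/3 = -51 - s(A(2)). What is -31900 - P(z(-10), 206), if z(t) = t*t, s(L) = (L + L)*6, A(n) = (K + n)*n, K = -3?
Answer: -31993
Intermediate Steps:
A(n) = n*(-3 + n) (A(n) = (-3 + n)*n = n*(-3 + n))
s(L) = 12*L (s(L) = (2*L)*6 = 12*L)
z(t) = t²
P(u, V) = 93 (P(u, V) = 12 - 3*(-51 - 12*2*(-3 + 2)) = 12 - 3*(-51 - 12*2*(-1)) = 12 - 3*(-51 - 12*(-2)) = 12 - 3*(-51 - 1*(-24)) = 12 - 3*(-51 + 24) = 12 - 3*(-27) = 12 + 81 = 93)
-31900 - P(z(-10), 206) = -31900 - 1*93 = -31900 - 93 = -31993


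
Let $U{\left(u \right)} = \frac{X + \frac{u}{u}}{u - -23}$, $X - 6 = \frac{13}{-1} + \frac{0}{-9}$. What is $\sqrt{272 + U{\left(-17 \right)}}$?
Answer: $\sqrt{271} \approx 16.462$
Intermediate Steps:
$X = -7$ ($X = 6 + \left(\frac{13}{-1} + \frac{0}{-9}\right) = 6 + \left(13 \left(-1\right) + 0 \left(- \frac{1}{9}\right)\right) = 6 + \left(-13 + 0\right) = 6 - 13 = -7$)
$U{\left(u \right)} = - \frac{6}{23 + u}$ ($U{\left(u \right)} = \frac{-7 + \frac{u}{u}}{u - -23} = \frac{-7 + 1}{u + 23} = - \frac{6}{23 + u}$)
$\sqrt{272 + U{\left(-17 \right)}} = \sqrt{272 - \frac{6}{23 - 17}} = \sqrt{272 - \frac{6}{6}} = \sqrt{272 - 1} = \sqrt{271}$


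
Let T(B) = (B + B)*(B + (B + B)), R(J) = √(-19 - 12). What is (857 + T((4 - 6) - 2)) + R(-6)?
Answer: 953 + I*√31 ≈ 953.0 + 5.5678*I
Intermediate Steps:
R(J) = I*√31 (R(J) = √(-31) = I*√31)
T(B) = 6*B² (T(B) = (2*B)*(B + 2*B) = (2*B)*(3*B) = 6*B²)
(857 + T((4 - 6) - 2)) + R(-6) = (857 + 6*((4 - 6) - 2)²) + I*√31 = (857 + 6*(-2 - 2)²) + I*√31 = (857 + 6*(-4)²) + I*√31 = (857 + 6*16) + I*√31 = (857 + 96) + I*√31 = 953 + I*√31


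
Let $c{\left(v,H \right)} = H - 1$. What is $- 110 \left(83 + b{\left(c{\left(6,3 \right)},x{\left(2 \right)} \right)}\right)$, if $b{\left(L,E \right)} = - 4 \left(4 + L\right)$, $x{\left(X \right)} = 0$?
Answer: $-6490$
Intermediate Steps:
$c{\left(v,H \right)} = -1 + H$
$b{\left(L,E \right)} = -16 - 4 L$
$- 110 \left(83 + b{\left(c{\left(6,3 \right)},x{\left(2 \right)} \right)}\right) = - 110 \left(83 - \left(16 + 4 \left(-1 + 3\right)\right)\right) = - 110 \left(83 - 24\right) = \left(-110\right) 59 = -6490$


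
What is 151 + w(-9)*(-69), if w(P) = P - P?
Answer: 151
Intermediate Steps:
w(P) = 0
151 + w(-9)*(-69) = 151 + 0*(-69) = 151 + 0 = 151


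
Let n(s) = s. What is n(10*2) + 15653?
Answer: 15673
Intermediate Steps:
n(10*2) + 15653 = 10*2 + 15653 = 20 + 15653 = 15673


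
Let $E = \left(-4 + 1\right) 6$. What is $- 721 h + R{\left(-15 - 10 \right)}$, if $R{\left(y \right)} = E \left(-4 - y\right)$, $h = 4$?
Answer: $-3262$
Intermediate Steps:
$E = -18$ ($E = \left(-3\right) 6 = -18$)
$R{\left(y \right)} = 72 + 18 y$ ($R{\left(y \right)} = - 18 \left(-4 - y\right) = 72 + 18 y$)
$- 721 h + R{\left(-15 - 10 \right)} = \left(-721\right) 4 + \left(72 + 18 \left(-15 - 10\right)\right) = -2884 + \left(72 + 18 \left(-15 - 10\right)\right) = -2884 + \left(72 + 18 \left(-25\right)\right) = -2884 + \left(72 - 450\right) = -2884 - 378 = -3262$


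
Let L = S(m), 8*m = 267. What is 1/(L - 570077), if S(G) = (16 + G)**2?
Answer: -64/36328903 ≈ -1.7617e-6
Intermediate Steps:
m = 267/8 (m = (1/8)*267 = 267/8 ≈ 33.375)
L = 156025/64 (L = (16 + 267/8)**2 = (395/8)**2 = 156025/64 ≈ 2437.9)
1/(L - 570077) = 1/(156025/64 - 570077) = 1/(-36328903/64) = -64/36328903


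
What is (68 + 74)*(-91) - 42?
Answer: -12964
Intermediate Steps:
(68 + 74)*(-91) - 42 = 142*(-91) - 42 = -12922 - 42 = -12964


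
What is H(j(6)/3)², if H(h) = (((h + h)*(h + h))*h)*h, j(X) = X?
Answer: 4096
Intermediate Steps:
H(h) = 4*h⁴ (H(h) = (((2*h)*(2*h))*h)*h = ((4*h²)*h)*h = (4*h³)*h = 4*h⁴)
H(j(6)/3)² = (4*(6/3)⁴)² = (4*(6*(⅓))⁴)² = (4*2⁴)² = (4*16)² = 64² = 4096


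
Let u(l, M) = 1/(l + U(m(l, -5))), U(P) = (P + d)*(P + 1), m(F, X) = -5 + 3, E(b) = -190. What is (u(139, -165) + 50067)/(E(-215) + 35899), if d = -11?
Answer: 7610185/5427768 ≈ 1.4021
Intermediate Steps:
m(F, X) = -2
U(P) = (1 + P)*(-11 + P) (U(P) = (P - 11)*(P + 1) = (-11 + P)*(1 + P) = (1 + P)*(-11 + P))
u(l, M) = 1/(13 + l) (u(l, M) = 1/(l + (-11 + (-2)**2 - 10*(-2))) = 1/(l + (-11 + 4 + 20)) = 1/(l + 13) = 1/(13 + l))
(u(139, -165) + 50067)/(E(-215) + 35899) = (1/(13 + 139) + 50067)/(-190 + 35899) = (1/152 + 50067)/35709 = (1/152 + 50067)*(1/35709) = (7610185/152)*(1/35709) = 7610185/5427768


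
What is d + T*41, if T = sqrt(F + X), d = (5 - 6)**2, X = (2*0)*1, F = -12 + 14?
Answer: 1 + 41*sqrt(2) ≈ 58.983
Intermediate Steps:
F = 2
X = 0 (X = 0*1 = 0)
d = 1 (d = (-1)**2 = 1)
T = sqrt(2) (T = sqrt(2 + 0) = sqrt(2) ≈ 1.4142)
d + T*41 = 1 + sqrt(2)*41 = 1 + 41*sqrt(2)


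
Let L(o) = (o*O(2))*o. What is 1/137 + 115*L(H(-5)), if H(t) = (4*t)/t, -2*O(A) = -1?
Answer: 126041/137 ≈ 920.01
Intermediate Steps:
O(A) = 1/2 (O(A) = -1/2*(-1) = 1/2)
H(t) = 4
L(o) = o**2/2 (L(o) = (o*(1/2))*o = (o/2)*o = o**2/2)
1/137 + 115*L(H(-5)) = 1/137 + 115*((1/2)*4**2) = 1/137 + 115*((1/2)*16) = 1/137 + 115*8 = 1/137 + 920 = 126041/137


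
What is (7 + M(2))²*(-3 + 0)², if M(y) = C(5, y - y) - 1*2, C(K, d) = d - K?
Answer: 0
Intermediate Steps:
M(y) = -7 (M(y) = ((y - y) - 1*5) - 1*2 = (0 - 5) - 2 = -5 - 2 = -7)
(7 + M(2))²*(-3 + 0)² = (7 - 7)²*(-3 + 0)² = 0²*(-3)² = 0*9 = 0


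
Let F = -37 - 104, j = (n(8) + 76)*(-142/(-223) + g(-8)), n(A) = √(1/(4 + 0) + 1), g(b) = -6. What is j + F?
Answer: -122339/223 - 598*√5/223 ≈ -554.60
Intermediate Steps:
n(A) = √5/2 (n(A) = √(1/4 + 1) = √(¼ + 1) = √(5/4) = √5/2)
j = -90896/223 - 598*√5/223 (j = (√5/2 + 76)*(-142/(-223) - 6) = (76 + √5/2)*(-142*(-1/223) - 6) = (76 + √5/2)*(142/223 - 6) = (76 + √5/2)*(-1196/223) = -90896/223 - 598*√5/223 ≈ -413.60)
F = -141
j + F = (-90896/223 - 598*√5/223) - 141 = -122339/223 - 598*√5/223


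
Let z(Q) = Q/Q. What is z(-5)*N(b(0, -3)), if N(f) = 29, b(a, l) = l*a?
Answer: 29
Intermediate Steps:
b(a, l) = a*l
z(Q) = 1
z(-5)*N(b(0, -3)) = 1*29 = 29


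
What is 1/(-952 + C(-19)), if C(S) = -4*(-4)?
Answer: -1/936 ≈ -0.0010684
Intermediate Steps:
C(S) = 16
1/(-952 + C(-19)) = 1/(-952 + 16) = 1/(-936) = -1/936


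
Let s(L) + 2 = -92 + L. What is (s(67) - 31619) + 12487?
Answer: -19159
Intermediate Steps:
s(L) = -94 + L (s(L) = -2 + (-92 + L) = -94 + L)
(s(67) - 31619) + 12487 = ((-94 + 67) - 31619) + 12487 = (-27 - 31619) + 12487 = -31646 + 12487 = -19159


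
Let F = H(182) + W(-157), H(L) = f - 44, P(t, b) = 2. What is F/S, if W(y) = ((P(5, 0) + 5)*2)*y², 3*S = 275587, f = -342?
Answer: 1034100/275587 ≈ 3.7524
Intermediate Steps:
S = 275587/3 (S = (⅓)*275587 = 275587/3 ≈ 91862.)
H(L) = -386 (H(L) = -342 - 44 = -386)
W(y) = 14*y² (W(y) = ((2 + 5)*2)*y² = (7*2)*y² = 14*y²)
F = 344700 (F = -386 + 14*(-157)² = -386 + 14*24649 = -386 + 345086 = 344700)
F/S = 344700/(275587/3) = 344700*(3/275587) = 1034100/275587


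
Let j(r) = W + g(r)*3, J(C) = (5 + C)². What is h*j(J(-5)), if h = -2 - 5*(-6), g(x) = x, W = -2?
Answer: -56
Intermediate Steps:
j(r) = -2 + 3*r (j(r) = -2 + r*3 = -2 + 3*r)
h = 28 (h = -2 + 30 = 28)
h*j(J(-5)) = 28*(-2 + 3*(5 - 5)²) = 28*(-2 + 3*0²) = 28*(-2 + 3*0) = 28*(-2 + 0) = 28*(-2) = -56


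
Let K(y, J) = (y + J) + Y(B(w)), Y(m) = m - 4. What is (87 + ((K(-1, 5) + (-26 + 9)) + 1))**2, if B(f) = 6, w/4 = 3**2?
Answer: 5929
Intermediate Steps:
w = 36 (w = 4*3**2 = 4*9 = 36)
Y(m) = -4 + m
K(y, J) = 2 + J + y (K(y, J) = (y + J) + (-4 + 6) = (J + y) + 2 = 2 + J + y)
(87 + ((K(-1, 5) + (-26 + 9)) + 1))**2 = (87 + (((2 + 5 - 1) + (-26 + 9)) + 1))**2 = (87 + ((6 - 17) + 1))**2 = (87 + (-11 + 1))**2 = (87 - 10)**2 = 77**2 = 5929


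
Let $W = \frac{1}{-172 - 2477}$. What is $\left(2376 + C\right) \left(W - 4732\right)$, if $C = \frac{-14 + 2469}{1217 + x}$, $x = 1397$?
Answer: $- \frac{77884382384011}{6924486} \approx -1.1248 \cdot 10^{7}$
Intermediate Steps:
$C = \frac{2455}{2614}$ ($C = \frac{-14 + 2469}{1217 + 1397} = \frac{2455}{2614} \approx 0.93917$)
$W = - \frac{1}{2649}$ ($W = \frac{1}{-2649} = - \frac{1}{2649} \approx -0.0003775$)
$\left(2376 + C\right) \left(W - 4732\right) = \left(2376 + \frac{2455}{2614}\right) \left(- \frac{1}{2649} - 4732\right) = \frac{6213319}{2614} \left(- \frac{12535069}{2649}\right) = - \frac{77884382384011}{6924486}$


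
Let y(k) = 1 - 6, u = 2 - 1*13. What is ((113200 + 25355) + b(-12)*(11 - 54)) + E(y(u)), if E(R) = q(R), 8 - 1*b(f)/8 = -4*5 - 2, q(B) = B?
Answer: 128230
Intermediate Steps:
u = -11 (u = 2 - 13 = -11)
b(f) = 240 (b(f) = 64 - 8*(-4*5 - 2) = 64 - 8*(-20 - 2) = 64 - 8*(-22) = 64 + 176 = 240)
y(k) = -5
E(R) = R
((113200 + 25355) + b(-12)*(11 - 54)) + E(y(u)) = ((113200 + 25355) + 240*(11 - 54)) - 5 = (138555 + 240*(-43)) - 5 = (138555 - 10320) - 5 = 128235 - 5 = 128230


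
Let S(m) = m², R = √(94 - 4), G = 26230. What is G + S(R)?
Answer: 26320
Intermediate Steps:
R = 3*√10 (R = √90 = 3*√10 ≈ 9.4868)
G + S(R) = 26230 + (3*√10)² = 26230 + 90 = 26320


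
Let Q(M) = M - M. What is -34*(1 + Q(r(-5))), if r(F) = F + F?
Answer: -34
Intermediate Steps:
r(F) = 2*F
Q(M) = 0
-34*(1 + Q(r(-5))) = -34*(1 + 0) = -34*1 = -34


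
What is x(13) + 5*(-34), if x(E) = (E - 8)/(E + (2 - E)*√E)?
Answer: -18365/108 - 55*√13/1404 ≈ -170.19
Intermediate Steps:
x(E) = (-8 + E)/(E + √E*(2 - E))
x(13) + 5*(-34) = (-8 + 13)/(13 - 13^(3/2) + 2*√13) + 5*(-34) = 5/(13 - 13*√13 + 2*√13) - 170 = 5/(13 - 11*√13) - 170 = -170 + 5/(13 - 11*√13)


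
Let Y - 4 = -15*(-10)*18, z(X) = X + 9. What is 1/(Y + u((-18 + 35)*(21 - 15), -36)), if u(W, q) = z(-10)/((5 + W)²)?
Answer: 11449/30958095 ≈ 0.00036982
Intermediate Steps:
z(X) = 9 + X
Y = 2704 (Y = 4 - 15*(-10)*18 = 4 + 150*18 = 4 + 2700 = 2704)
u(W, q) = -1/(5 + W)² (u(W, q) = (9 - 10)/((5 + W)²) = -1/(5 + W)²)
1/(Y + u((-18 + 35)*(21 - 15), -36)) = 1/(2704 - 1/(5 + (-18 + 35)*(21 - 15))²) = 1/(2704 - 1/(5 + 17*6)²) = 1/(2704 - 1/(5 + 102)²) = 1/(2704 - 1/107²) = 1/(2704 - 1*1/11449) = 1/(2704 - 1/11449) = 1/(30958095/11449) = 11449/30958095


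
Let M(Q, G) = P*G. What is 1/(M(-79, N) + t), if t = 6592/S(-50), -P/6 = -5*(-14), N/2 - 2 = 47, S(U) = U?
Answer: -25/1032296 ≈ -2.4218e-5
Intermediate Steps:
N = 98 (N = 4 + 2*47 = 4 + 94 = 98)
P = -420 (P = -(-30)*(-14) = -6*70 = -420)
M(Q, G) = -420*G
t = -3296/25 (t = 6592/(-50) = 6592*(-1/50) = -3296/25 ≈ -131.84)
1/(M(-79, N) + t) = 1/(-420*98 - 3296/25) = 1/(-41160 - 3296/25) = 1/(-1032296/25) = -25/1032296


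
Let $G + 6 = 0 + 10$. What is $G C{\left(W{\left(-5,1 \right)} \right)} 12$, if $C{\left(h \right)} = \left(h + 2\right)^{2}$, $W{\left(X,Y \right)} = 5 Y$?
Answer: $2352$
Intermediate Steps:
$G = 4$ ($G = -6 + \left(0 + 10\right) = -6 + 10 = 4$)
$C{\left(h \right)} = \left(2 + h\right)^{2}$
$G C{\left(W{\left(-5,1 \right)} \right)} 12 = 4 \left(2 + 5 \cdot 1\right)^{2} \cdot 12 = 4 \left(2 + 5\right)^{2} \cdot 12 = 4 \cdot 7^{2} \cdot 12 = 4 \cdot 49 \cdot 12 = 196 \cdot 12 = 2352$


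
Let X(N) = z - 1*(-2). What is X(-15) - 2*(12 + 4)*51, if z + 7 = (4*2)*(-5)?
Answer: -1677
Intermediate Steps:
z = -47 (z = -7 + (4*2)*(-5) = -7 + 8*(-5) = -7 - 40 = -47)
X(N) = -45 (X(N) = -47 - 1*(-2) = -47 + 2 = -45)
X(-15) - 2*(12 + 4)*51 = -45 - 2*(12 + 4)*51 = -45 - 2*16*51 = -45 - 32*51 = -45 - 1632 = -1677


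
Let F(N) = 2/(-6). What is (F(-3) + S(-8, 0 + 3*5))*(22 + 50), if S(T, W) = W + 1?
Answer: 1128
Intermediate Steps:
S(T, W) = 1 + W
F(N) = -1/3 (F(N) = 2*(-1/6) = -1/3)
(F(-3) + S(-8, 0 + 3*5))*(22 + 50) = (-1/3 + (1 + (0 + 3*5)))*(22 + 50) = (-1/3 + (1 + (0 + 15)))*72 = (-1/3 + (1 + 15))*72 = (-1/3 + 16)*72 = (47/3)*72 = 1128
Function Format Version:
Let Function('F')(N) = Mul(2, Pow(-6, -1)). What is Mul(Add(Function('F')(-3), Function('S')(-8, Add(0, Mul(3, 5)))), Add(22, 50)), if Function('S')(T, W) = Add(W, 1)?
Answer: 1128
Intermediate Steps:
Function('S')(T, W) = Add(1, W)
Function('F')(N) = Rational(-1, 3) (Function('F')(N) = Mul(2, Rational(-1, 6)) = Rational(-1, 3))
Mul(Add(Function('F')(-3), Function('S')(-8, Add(0, Mul(3, 5)))), Add(22, 50)) = Mul(Add(Rational(-1, 3), Add(1, Add(0, Mul(3, 5)))), Add(22, 50)) = Mul(Add(Rational(-1, 3), Add(1, Add(0, 15))), 72) = Mul(Add(Rational(-1, 3), Add(1, 15)), 72) = Mul(Add(Rational(-1, 3), 16), 72) = Mul(Rational(47, 3), 72) = 1128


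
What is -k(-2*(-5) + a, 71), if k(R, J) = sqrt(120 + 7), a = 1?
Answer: -sqrt(127) ≈ -11.269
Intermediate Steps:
k(R, J) = sqrt(127)
-k(-2*(-5) + a, 71) = -sqrt(127)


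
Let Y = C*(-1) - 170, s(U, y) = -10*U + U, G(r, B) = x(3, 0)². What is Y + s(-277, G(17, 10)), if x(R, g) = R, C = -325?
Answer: 2648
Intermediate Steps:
G(r, B) = 9 (G(r, B) = 3² = 9)
s(U, y) = -9*U
Y = 155 (Y = -325*(-1) - 170 = 325 - 170 = 155)
Y + s(-277, G(17, 10)) = 155 - 9*(-277) = 155 + 2493 = 2648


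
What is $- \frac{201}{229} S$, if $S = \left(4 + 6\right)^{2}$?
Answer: $- \frac{20100}{229} \approx -87.773$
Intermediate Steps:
$S = 100$ ($S = 10^{2} = 100$)
$- \frac{201}{229} S = - \frac{201}{229} \cdot 100 = \left(-201\right) \frac{1}{229} \cdot 100 = \left(- \frac{201}{229}\right) 100 = - \frac{20100}{229}$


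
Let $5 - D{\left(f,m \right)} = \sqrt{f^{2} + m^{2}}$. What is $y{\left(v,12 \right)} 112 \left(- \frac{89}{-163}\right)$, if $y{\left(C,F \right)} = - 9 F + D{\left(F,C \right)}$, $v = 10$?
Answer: $- \frac{1026704}{163} - \frac{19936 \sqrt{61}}{163} \approx -7254.0$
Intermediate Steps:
$D{\left(f,m \right)} = 5 - \sqrt{f^{2} + m^{2}}$
$y{\left(C,F \right)} = 5 - \sqrt{C^{2} + F^{2}} - 9 F$ ($y{\left(C,F \right)} = - 9 F - \left(-5 + \sqrt{F^{2} + C^{2}}\right) = - 9 F - \left(-5 + \sqrt{C^{2} + F^{2}}\right) = 5 - \sqrt{C^{2} + F^{2}} - 9 F$)
$y{\left(v,12 \right)} 112 \left(- \frac{89}{-163}\right) = \left(5 - \sqrt{10^{2} + 12^{2}} - 108\right) 112 \left(- \frac{89}{-163}\right) = \left(5 - \sqrt{100 + 144} - 108\right) 112 \left(\left(-89\right) \left(- \frac{1}{163}\right)\right) = \left(5 - \sqrt{244} - 108\right) 112 \cdot \frac{89}{163} = \left(5 - 2 \sqrt{61} - 108\right) 112 \cdot \frac{89}{163} = \left(-103 - 2 \sqrt{61}\right) 112 \cdot \frac{89}{163} = \left(-11536 - 224 \sqrt{61}\right) \frac{89}{163} = - \frac{1026704}{163} - \frac{19936 \sqrt{61}}{163}$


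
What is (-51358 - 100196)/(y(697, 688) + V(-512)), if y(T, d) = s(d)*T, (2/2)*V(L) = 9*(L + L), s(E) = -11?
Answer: 151554/16883 ≈ 8.9767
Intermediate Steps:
V(L) = 18*L (V(L) = 9*(L + L) = 9*(2*L) = 18*L)
y(T, d) = -11*T
(-51358 - 100196)/(y(697, 688) + V(-512)) = (-51358 - 100196)/(-11*697 + 18*(-512)) = -151554/(-7667 - 9216) = -151554/(-16883) = -151554*(-1/16883) = 151554/16883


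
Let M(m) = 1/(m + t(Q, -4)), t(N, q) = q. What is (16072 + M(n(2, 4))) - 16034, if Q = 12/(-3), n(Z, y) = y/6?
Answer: 377/10 ≈ 37.700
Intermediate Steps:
n(Z, y) = y/6 (n(Z, y) = y*(1/6) = y/6)
Q = -4 (Q = 12*(-1/3) = -4)
M(m) = 1/(-4 + m) (M(m) = 1/(m - 4) = 1/(-4 + m))
(16072 + M(n(2, 4))) - 16034 = (16072 + 1/(-4 + (1/6)*4)) - 16034 = (16072 + 1/(-4 + 2/3)) - 16034 = (16072 + 1/(-10/3)) - 16034 = (16072 - 3/10) - 16034 = 160717/10 - 16034 = 377/10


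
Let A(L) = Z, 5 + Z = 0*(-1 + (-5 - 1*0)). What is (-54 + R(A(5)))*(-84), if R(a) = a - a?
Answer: 4536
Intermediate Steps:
Z = -5 (Z = -5 + 0*(-1 + (-5 - 1*0)) = -5 + 0*(-1 + (-5 + 0)) = -5 + 0*(-1 - 5) = -5 + 0*(-6) = -5 + 0 = -5)
A(L) = -5
R(a) = 0
(-54 + R(A(5)))*(-84) = (-54 + 0)*(-84) = -54*(-84) = 4536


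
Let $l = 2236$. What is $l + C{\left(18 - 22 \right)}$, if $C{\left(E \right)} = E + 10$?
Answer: $2242$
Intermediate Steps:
$C{\left(E \right)} = 10 + E$
$l + C{\left(18 - 22 \right)} = 2236 + \left(10 + \left(18 - 22\right)\right) = 2236 + \left(10 - 4\right) = 2236 + 6 = 2242$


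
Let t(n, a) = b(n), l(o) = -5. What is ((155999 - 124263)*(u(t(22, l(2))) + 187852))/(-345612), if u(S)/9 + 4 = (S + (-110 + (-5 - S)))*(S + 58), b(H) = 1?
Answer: -1005642434/86403 ≈ -11639.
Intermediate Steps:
t(n, a) = 1
u(S) = -60066 - 1035*S (u(S) = -36 + 9*((S + (-110 + (-5 - S)))*(S + 58)) = -36 + 9*((S + (-115 - S))*(58 + S)) = -36 + 9*(-115*(58 + S)) = -36 + 9*(-6670 - 115*S) = -36 + (-60030 - 1035*S) = -60066 - 1035*S)
((155999 - 124263)*(u(t(22, l(2))) + 187852))/(-345612) = ((155999 - 124263)*((-60066 - 1035*1) + 187852))/(-345612) = (31736*((-60066 - 1035) + 187852))*(-1/345612) = (31736*(-61101 + 187852))*(-1/345612) = (31736*126751)*(-1/345612) = 4022569736*(-1/345612) = -1005642434/86403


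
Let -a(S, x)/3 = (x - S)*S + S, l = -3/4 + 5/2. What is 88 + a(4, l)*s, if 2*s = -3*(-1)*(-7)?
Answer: -139/2 ≈ -69.500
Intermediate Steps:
l = 7/4 (l = -3*¼ + 5*(½) = -¾ + 5/2 = 7/4 ≈ 1.7500)
a(S, x) = -3*S - 3*S*(x - S) (a(S, x) = -3*((x - S)*S + S) = -3*(S*(x - S) + S) = -3*(S + S*(x - S)) = -3*S - 3*S*(x - S))
s = -21/2 (s = (-3*(-1)*(-7))/2 = (3*(-7))/2 = (½)*(-21) = -21/2 ≈ -10.500)
88 + a(4, l)*s = 88 + (3*4*(-1 + 4 - 1*7/4))*(-21/2) = 88 + (3*4*(-1 + 4 - 7/4))*(-21/2) = 88 + (3*4*(5/4))*(-21/2) = 88 + 15*(-21/2) = 88 - 315/2 = -139/2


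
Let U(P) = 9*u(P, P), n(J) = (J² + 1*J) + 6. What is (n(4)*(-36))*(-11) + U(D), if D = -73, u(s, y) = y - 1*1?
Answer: 9630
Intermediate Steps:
u(s, y) = -1 + y (u(s, y) = y - 1 = -1 + y)
n(J) = 6 + J + J² (n(J) = (J² + J) + 6 = (J + J²) + 6 = 6 + J + J²)
U(P) = -9 + 9*P (U(P) = 9*(-1 + P) = -9 + 9*P)
(n(4)*(-36))*(-11) + U(D) = ((6 + 4 + 4²)*(-36))*(-11) + (-9 + 9*(-73)) = ((6 + 4 + 16)*(-36))*(-11) + (-9 - 657) = (26*(-36))*(-11) - 666 = -936*(-11) - 666 = 10296 - 666 = 9630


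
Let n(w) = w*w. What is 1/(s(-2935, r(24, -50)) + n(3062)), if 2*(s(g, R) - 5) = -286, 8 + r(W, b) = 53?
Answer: 1/9375706 ≈ 1.0666e-7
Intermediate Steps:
r(W, b) = 45 (r(W, b) = -8 + 53 = 45)
n(w) = w²
s(g, R) = -138 (s(g, R) = 5 + (½)*(-286) = 5 - 143 = -138)
1/(s(-2935, r(24, -50)) + n(3062)) = 1/(-138 + 3062²) = 1/(-138 + 9375844) = 1/9375706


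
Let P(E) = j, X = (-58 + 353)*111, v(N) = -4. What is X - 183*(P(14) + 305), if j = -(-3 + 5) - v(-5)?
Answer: -23436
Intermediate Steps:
X = 32745 (X = 295*111 = 32745)
j = 2 (j = -(-3 + 5) - 1*(-4) = -1*2 + 4 = -2 + 4 = 2)
P(E) = 2
X - 183*(P(14) + 305) = 32745 - 183*(2 + 305) = 32745 - 183*307 = 32745 - 56181 = -23436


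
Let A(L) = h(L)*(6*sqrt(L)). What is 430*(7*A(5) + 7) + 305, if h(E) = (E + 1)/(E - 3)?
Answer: 3315 + 54180*sqrt(5) ≈ 1.2447e+5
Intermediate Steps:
h(E) = (1 + E)/(-3 + E)
A(L) = 6*sqrt(L)*(1 + L)/(-3 + L) (A(L) = ((1 + L)/(-3 + L))*(6*sqrt(L)) = 6*sqrt(L)*(1 + L)/(-3 + L))
430*(7*A(5) + 7) + 305 = 430*(7*(6*sqrt(5)*(1 + 5)/(-3 + 5)) + 7) + 305 = 430*(7*(6*sqrt(5)*6/2) + 7) + 305 = 430*(7*(6*sqrt(5)*(1/2)*6) + 7) + 305 = 430*(7*(18*sqrt(5)) + 7) + 305 = 430*(126*sqrt(5) + 7) + 305 = 430*(7 + 126*sqrt(5)) + 305 = (3010 + 54180*sqrt(5)) + 305 = 3315 + 54180*sqrt(5)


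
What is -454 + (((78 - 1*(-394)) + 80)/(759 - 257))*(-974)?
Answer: -382778/251 ≈ -1525.0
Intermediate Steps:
-454 + (((78 - 1*(-394)) + 80)/(759 - 257))*(-974) = -454 + (((78 + 394) + 80)/502)*(-974) = -454 + ((472 + 80)*(1/502))*(-974) = -454 + (552*(1/502))*(-974) = -454 + (276/251)*(-974) = -454 - 268824/251 = -382778/251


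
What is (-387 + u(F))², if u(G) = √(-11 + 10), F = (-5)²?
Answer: (387 - I)² ≈ 1.4977e+5 - 774.0*I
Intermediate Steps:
F = 25
u(G) = I (u(G) = √(-1) = I)
(-387 + u(F))² = (-387 + I)²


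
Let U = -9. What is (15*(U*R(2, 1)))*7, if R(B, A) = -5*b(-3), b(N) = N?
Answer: -14175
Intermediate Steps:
R(B, A) = 15 (R(B, A) = -5*(-3) = 15)
(15*(U*R(2, 1)))*7 = (15*(-9*15))*7 = (15*(-135))*7 = -2025*7 = -14175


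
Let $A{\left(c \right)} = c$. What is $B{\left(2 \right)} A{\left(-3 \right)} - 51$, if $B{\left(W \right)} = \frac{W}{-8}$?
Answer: $- \frac{201}{4} \approx -50.25$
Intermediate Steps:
$B{\left(W \right)} = - \frac{W}{8}$ ($B{\left(W \right)} = W \left(- \frac{1}{8}\right) = - \frac{W}{8}$)
$B{\left(2 \right)} A{\left(-3 \right)} - 51 = \left(- \frac{1}{8}\right) 2 \left(-3\right) - 51 = \left(- \frac{1}{4}\right) \left(-3\right) - 51 = \frac{3}{4} - 51 = - \frac{201}{4}$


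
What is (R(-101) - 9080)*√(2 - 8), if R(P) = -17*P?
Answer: -7363*I*√6 ≈ -18036.0*I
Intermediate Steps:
(R(-101) - 9080)*√(2 - 8) = (-17*(-101) - 9080)*√(2 - 8) = (1717 - 9080)*√(-6) = -7363*I*√6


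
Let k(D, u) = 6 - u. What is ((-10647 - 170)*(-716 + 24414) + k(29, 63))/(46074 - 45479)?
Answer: -36620189/85 ≈ -4.3083e+5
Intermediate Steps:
((-10647 - 170)*(-716 + 24414) + k(29, 63))/(46074 - 45479) = ((-10647 - 170)*(-716 + 24414) + (6 - 1*63))/(46074 - 45479) = (-10817*23698 + (6 - 63))/595 = (-256341266 - 57)*(1/595) = -256341323*1/595 = -36620189/85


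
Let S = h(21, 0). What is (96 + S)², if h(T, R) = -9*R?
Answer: 9216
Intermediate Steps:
S = 0 (S = -9*0 = 0)
(96 + S)² = (96 + 0)² = 96² = 9216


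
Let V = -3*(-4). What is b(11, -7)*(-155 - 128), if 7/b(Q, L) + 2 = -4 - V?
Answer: 1981/18 ≈ 110.06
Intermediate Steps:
V = 12
b(Q, L) = -7/18 (b(Q, L) = 7/(-2 + (-4 - 1*12)) = 7/(-2 + (-4 - 12)) = 7/(-2 - 16) = 7/(-18) = 7*(-1/18) = -7/18)
b(11, -7)*(-155 - 128) = -7*(-155 - 128)/18 = -7/18*(-283) = 1981/18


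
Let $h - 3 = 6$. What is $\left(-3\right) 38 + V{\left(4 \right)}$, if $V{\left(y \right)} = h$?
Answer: $-105$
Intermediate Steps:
$h = 9$ ($h = 3 + 6 = 9$)
$V{\left(y \right)} = 9$
$\left(-3\right) 38 + V{\left(4 \right)} = \left(-3\right) 38 + 9 = -114 + 9 = -105$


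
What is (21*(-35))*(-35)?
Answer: 25725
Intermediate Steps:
(21*(-35))*(-35) = -735*(-35) = 25725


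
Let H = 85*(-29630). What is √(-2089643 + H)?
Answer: I*√4608193 ≈ 2146.7*I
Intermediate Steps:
H = -2518550
√(-2089643 + H) = √(-2089643 - 2518550) = √(-4608193) = I*√4608193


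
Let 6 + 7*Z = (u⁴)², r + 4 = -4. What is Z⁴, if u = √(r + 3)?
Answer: 146812351921/2401 ≈ 6.1146e+7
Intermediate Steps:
r = -8 (r = -4 - 4 = -8)
u = I*√5 (u = √(-8 + 3) = √(-5) = I*√5 ≈ 2.2361*I)
Z = 619/7 (Z = -6/7 + ((I*√5)⁴)²/7 = -6/7 + (⅐)*25² = -6/7 + (⅐)*625 = -6/7 + 625/7 = 619/7 ≈ 88.429)
Z⁴ = (619/7)⁴ = 146812351921/2401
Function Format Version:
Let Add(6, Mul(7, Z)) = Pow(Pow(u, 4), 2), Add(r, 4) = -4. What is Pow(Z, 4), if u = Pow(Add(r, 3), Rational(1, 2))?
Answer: Rational(146812351921, 2401) ≈ 6.1146e+7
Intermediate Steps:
r = -8 (r = Add(-4, -4) = -8)
u = Mul(I, Pow(5, Rational(1, 2))) (u = Pow(Add(-8, 3), Rational(1, 2)) = Pow(-5, Rational(1, 2)) = Mul(I, Pow(5, Rational(1, 2))) ≈ Mul(2.2361, I))
Z = Rational(619, 7) (Z = Add(Rational(-6, 7), Mul(Rational(1, 7), Pow(Pow(Mul(I, Pow(5, Rational(1, 2))), 4), 2))) = Add(Rational(-6, 7), Mul(Rational(1, 7), Pow(25, 2))) = Add(Rational(-6, 7), Mul(Rational(1, 7), 625)) = Add(Rational(-6, 7), Rational(625, 7)) = Rational(619, 7) ≈ 88.429)
Pow(Z, 4) = Pow(Rational(619, 7), 4) = Rational(146812351921, 2401)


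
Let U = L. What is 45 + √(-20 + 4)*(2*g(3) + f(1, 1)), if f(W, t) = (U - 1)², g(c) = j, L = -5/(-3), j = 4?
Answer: 45 + 304*I/9 ≈ 45.0 + 33.778*I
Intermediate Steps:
L = 5/3 (L = -5*(-⅓) = 5/3 ≈ 1.6667)
U = 5/3 ≈ 1.6667
g(c) = 4
f(W, t) = 4/9 (f(W, t) = (5/3 - 1)² = (⅔)² = 4/9)
45 + √(-20 + 4)*(2*g(3) + f(1, 1)) = 45 + √(-20 + 4)*(2*4 + 4/9) = 45 + √(-16)*(8 + 4/9) = 45 + (4*I)*(76/9) = 45 + 304*I/9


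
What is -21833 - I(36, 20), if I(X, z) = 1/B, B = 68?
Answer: -1484645/68 ≈ -21833.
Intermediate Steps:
I(X, z) = 1/68
-21833 - I(36, 20) = -21833 - 1*1/68 = -21833 - 1/68 = -1484645/68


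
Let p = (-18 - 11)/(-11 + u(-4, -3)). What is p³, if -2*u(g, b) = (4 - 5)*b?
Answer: 195112/15625 ≈ 12.487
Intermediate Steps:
u(g, b) = b/2 (u(g, b) = -(4 - 5)*b/2 = -(-1)*b/2 = b/2)
p = 58/25 (p = (-18 - 11)/(-11 + (½)*(-3)) = -29/(-11 - 3/2) = -29/(-25/2) = -29*(-2/25) = 58/25 ≈ 2.3200)
p³ = (58/25)³ = 195112/15625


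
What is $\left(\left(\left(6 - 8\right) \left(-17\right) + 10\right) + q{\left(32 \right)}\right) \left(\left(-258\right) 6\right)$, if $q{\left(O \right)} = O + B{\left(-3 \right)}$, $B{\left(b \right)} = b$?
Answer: $-113004$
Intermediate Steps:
$q{\left(O \right)} = -3 + O$ ($q{\left(O \right)} = O - 3 = -3 + O$)
$\left(\left(\left(6 - 8\right) \left(-17\right) + 10\right) + q{\left(32 \right)}\right) \left(\left(-258\right) 6\right) = \left(\left(\left(6 - 8\right) \left(-17\right) + 10\right) + \left(-3 + 32\right)\right) \left(\left(-258\right) 6\right) = \left(\left(\left(6 - 8\right) \left(-17\right) + 10\right) + 29\right) \left(-1548\right) = \left(\left(\left(-2\right) \left(-17\right) + 10\right) + 29\right) \left(-1548\right) = \left(\left(34 + 10\right) + 29\right) \left(-1548\right) = \left(44 + 29\right) \left(-1548\right) = 73 \left(-1548\right) = -113004$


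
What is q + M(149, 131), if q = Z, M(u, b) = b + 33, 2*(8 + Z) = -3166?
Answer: -1427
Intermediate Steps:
Z = -1591 (Z = -8 + (½)*(-3166) = -8 - 1583 = -1591)
M(u, b) = 33 + b
q = -1591
q + M(149, 131) = -1591 + (33 + 131) = -1591 + 164 = -1427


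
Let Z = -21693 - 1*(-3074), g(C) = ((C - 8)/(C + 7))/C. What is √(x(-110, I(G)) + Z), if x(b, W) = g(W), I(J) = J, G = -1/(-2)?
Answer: 3*I*√2069 ≈ 136.46*I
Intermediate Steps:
g(C) = (-8 + C)/(C*(7 + C)) (g(C) = ((-8 + C)/(7 + C))/C = (-8 + C)/(C*(7 + C)))
G = ½ (G = -1*(-½) = ½ ≈ 0.50000)
Z = -18619 (Z = -21693 + 3074 = -18619)
x(b, W) = (-8 + W)/(W*(7 + W))
√(x(-110, I(G)) + Z) = √((-8 + ½)/((½)*(7 + ½)) - 18619) = √(2*(-15/2)/(15/2) - 18619) = √(2*(2/15)*(-15/2) - 18619) = √(-2 - 18619) = √(-18621) = 3*I*√2069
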